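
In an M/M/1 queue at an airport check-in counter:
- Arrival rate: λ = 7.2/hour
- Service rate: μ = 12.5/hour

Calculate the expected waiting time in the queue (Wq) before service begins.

First, compute utilization: ρ = λ/μ = 7.2/12.5 = 0.5760
For M/M/1: Wq = λ/(μ(μ-λ))
Wq = 7.2/(12.5 × (12.5-7.2))
Wq = 7.2/(12.5 × 5.30)
Wq = 0.1087 hours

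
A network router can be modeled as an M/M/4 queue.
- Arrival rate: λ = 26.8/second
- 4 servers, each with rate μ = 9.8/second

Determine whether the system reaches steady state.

Stability requires ρ = λ/(cμ) < 1
ρ = 26.8/(4 × 9.8) = 26.8/39.20 = 0.6837
Since 0.6837 < 1, the system is STABLE.
The servers are busy 68.37% of the time.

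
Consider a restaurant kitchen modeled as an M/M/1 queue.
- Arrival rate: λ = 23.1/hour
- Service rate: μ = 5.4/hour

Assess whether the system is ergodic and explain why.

Stability requires ρ = λ/(cμ) < 1
ρ = 23.1/(1 × 5.4) = 23.1/5.40 = 4.2778
Since 4.2778 ≥ 1, the system is UNSTABLE.
Queue grows without bound. Need μ > λ = 23.1.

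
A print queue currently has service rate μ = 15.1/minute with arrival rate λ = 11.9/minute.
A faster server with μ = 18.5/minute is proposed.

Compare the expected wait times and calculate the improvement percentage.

System 1: ρ₁ = 11.9/15.1 = 0.7881, W₁ = 1/(15.1-11.9) = 0.3125
System 2: ρ₂ = 11.9/18.5 = 0.6432, W₂ = 1/(18.5-11.9) = 0.1515
Improvement: (W₁-W₂)/W₁ = (0.3125-0.1515)/0.3125 = 51.52%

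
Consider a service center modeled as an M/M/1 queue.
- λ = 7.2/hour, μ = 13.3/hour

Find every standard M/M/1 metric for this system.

Step 1: ρ = λ/μ = 7.2/13.3 = 0.5414
Step 2: L = λ/(μ-λ) = 7.2/6.10 = 1.1803
Step 3: Lq = λ²/(μ(μ-λ)) = 51.84/(13.3×6.10) = 0.6390
Step 4: W = 1/(μ-λ) = 1/6.10 = 0.16393
Step 5: Wq = λ/(μ(μ-λ)) = 7.2/(13.3×6.10) = 0.08875
Step 6: P(0) = 1-ρ = 0.4586
Verify: L = λW = 7.2×0.16393 = 1.1803 ✔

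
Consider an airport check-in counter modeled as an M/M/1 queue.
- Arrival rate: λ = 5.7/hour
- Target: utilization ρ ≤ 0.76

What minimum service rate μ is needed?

ρ = λ/μ, so μ = λ/ρ
μ ≥ 5.7/0.76 = 7.5000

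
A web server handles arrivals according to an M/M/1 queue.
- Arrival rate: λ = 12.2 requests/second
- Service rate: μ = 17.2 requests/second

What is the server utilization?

Server utilization: ρ = λ/μ
ρ = 12.2/17.2 = 0.7093
The server is busy 70.93% of the time.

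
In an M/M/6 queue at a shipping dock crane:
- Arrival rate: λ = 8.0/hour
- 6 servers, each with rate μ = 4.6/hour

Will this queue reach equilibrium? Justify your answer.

Stability requires ρ = λ/(cμ) < 1
ρ = 8.0/(6 × 4.6) = 8.0/27.60 = 0.2899
Since 0.2899 < 1, the system is STABLE.
The servers are busy 28.99% of the time.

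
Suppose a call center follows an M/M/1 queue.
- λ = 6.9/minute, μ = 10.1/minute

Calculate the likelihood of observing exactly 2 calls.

ρ = λ/μ = 6.9/10.1 = 0.6832
P(n) = (1-ρ)ρⁿ
P(2) = (1-0.6832) × 0.6832^2
P(2) = 0.3168 × 0.4668
P(2) = 0.1479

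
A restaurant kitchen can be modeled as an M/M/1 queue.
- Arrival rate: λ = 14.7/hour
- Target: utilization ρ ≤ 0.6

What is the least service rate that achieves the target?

ρ = λ/μ, so μ = λ/ρ
μ ≥ 14.7/0.6 = 24.5000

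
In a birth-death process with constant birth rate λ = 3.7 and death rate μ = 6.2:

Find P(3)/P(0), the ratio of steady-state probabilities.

For constant rates: P(n)/P(0) = (λ/μ)^n
P(3)/P(0) = (3.7/6.2)^3 = 0.59677^3 = 0.2125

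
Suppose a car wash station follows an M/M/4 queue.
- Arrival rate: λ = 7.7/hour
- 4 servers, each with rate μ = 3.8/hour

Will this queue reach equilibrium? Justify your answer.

Stability requires ρ = λ/(cμ) < 1
ρ = 7.7/(4 × 3.8) = 7.7/15.20 = 0.5066
Since 0.5066 < 1, the system is STABLE.
The servers are busy 50.66% of the time.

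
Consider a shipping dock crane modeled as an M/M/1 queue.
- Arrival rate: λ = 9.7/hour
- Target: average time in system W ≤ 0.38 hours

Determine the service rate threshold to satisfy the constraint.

For M/M/1: W = 1/(μ-λ)
Need W ≤ 0.38, so 1/(μ-λ) ≤ 0.38
μ - λ ≥ 1/0.38 = 2.6316
μ ≥ 9.7 + 2.6316 = 12.3316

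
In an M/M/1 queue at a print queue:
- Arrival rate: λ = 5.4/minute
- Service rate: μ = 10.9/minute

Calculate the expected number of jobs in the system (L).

ρ = λ/μ = 5.4/10.9 = 0.4954
For M/M/1: L = λ/(μ-λ)
L = 5.4/(10.9-5.4) = 5.4/5.50
L = 0.9818 jobs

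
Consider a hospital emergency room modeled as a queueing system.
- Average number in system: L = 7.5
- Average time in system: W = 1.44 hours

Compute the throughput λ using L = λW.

Little's Law: L = λW, so λ = L/W
λ = 7.5/1.44 = 5.2083 patients/hour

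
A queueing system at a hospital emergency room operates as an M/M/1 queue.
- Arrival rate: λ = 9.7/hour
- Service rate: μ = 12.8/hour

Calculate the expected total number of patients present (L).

ρ = λ/μ = 9.7/12.8 = 0.7578
For M/M/1: L = λ/(μ-λ)
L = 9.7/(12.8-9.7) = 9.7/3.10
L = 3.1290 patients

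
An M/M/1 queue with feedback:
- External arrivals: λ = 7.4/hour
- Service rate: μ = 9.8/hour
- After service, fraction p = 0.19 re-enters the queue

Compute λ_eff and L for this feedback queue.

Effective arrival rate: λ_eff = λ/(1-p) = 7.4/(1-0.19) = 7.4/0.81 = 9.135802
ρ = λ_eff/μ = 9.135802/9.8 = 0.9322247
L = ρ/(1-ρ) = 0.9322247/(1-0.9322247) = 13.7546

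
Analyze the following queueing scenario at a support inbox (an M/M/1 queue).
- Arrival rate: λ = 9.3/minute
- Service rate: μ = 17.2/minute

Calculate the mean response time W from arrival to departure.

First, compute utilization: ρ = λ/μ = 9.3/17.2 = 0.5407
For M/M/1: W = 1/(μ-λ)
W = 1/(17.2-9.3) = 1/7.90
W = 0.1266 minutes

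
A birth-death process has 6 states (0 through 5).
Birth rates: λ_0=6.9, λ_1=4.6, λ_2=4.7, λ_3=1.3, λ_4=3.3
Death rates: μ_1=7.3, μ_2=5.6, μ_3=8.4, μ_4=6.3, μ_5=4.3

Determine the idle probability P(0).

Ratios P(n)/P(0) = (λ₀···λₙ₋₁)/(μ₁···μₙ):
P(1)/P(0) = (6.9)/(7.3) = 0.94521
P(2)/P(0) = (6.9×4.6)/(7.3×5.6) = 0.77642
P(3)/P(0) = (6.9×4.6×4.7)/(7.3×5.6×8.4) = 0.43442
P(4)/P(0) = (6.9×4.6×4.7×1.3)/(7.3×5.6×8.4×6.3) = 0.089643
P(5)/P(0) = (6.9×4.6×4.7×1.3×3.3)/(7.3×5.6×8.4×6.3×4.3) = 0.068796

Normalization: ∑ P(n) = 1
P(0) × (1.0000 + 0.94521 + 0.77642 + 0.43442 + 0.089643 + 0.068796) = 1
P(0) × 3.3145 = 1
P(0) = 1/3.3145 = 0.3017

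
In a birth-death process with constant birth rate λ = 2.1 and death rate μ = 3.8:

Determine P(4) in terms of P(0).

For constant rates: P(n)/P(0) = (λ/μ)^n
P(4)/P(0) = (2.1/3.8)^4 = 0.55263^4 = 0.09327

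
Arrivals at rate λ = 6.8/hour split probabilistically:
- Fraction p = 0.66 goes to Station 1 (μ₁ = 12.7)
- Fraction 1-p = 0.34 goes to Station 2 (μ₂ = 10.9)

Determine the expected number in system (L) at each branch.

Effective rates: λ₁ = 6.8×0.66 = 4.488, λ₂ = 6.8×0.34 = 2.312
Station 1: ρ₁ = 4.488/12.7 = 0.35339, L₁ = ρ₁/(1-ρ₁) = 0.35339/(1-0.35339) = 0.5465
Station 2: ρ₂ = 2.312/10.9 = 0.2121, L₂ = ρ₂/(1-ρ₂) = 0.2121/(1-0.2121) = 0.2692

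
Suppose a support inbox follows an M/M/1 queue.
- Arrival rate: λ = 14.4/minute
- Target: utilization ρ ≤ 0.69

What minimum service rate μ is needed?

ρ = λ/μ, so μ = λ/ρ
μ ≥ 14.4/0.69 = 20.8696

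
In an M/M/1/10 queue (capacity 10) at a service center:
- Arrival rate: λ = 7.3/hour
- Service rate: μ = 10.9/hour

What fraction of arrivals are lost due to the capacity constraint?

ρ = λ/μ = 7.3/10.9 = 0.66972
P₀ = (1-ρ)/(1-ρ^(K+1)) = (1-0.66972)/(1-0.66972^11) = 0.33028/0.98784 = 0.3343
P_K = P₀×ρ^K = 0.33434 × 0.66972^10 = 0.33434 × 0.018152 = 0.006069
Blocking probability = 0.61%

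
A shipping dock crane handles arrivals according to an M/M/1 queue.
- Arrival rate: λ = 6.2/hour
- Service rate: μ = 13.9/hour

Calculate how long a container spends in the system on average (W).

First, compute utilization: ρ = λ/μ = 6.2/13.9 = 0.4460
For M/M/1: W = 1/(μ-λ)
W = 1/(13.9-6.2) = 1/7.70
W = 0.1299 hours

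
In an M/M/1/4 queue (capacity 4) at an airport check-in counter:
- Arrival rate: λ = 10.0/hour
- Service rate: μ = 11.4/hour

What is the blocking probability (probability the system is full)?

ρ = λ/μ = 10.0/11.4 = 0.8772
P₀ = (1-ρ)/(1-ρ^(K+1)) = (1-0.8772)/(1-0.8772^5) = 0.1228/0.4806 = 0.2555
P_K = P₀×ρ^K = 0.2555 × 0.8772^4 = 0.2555 × 0.5921 = 0.1513
Blocking probability = 15.13%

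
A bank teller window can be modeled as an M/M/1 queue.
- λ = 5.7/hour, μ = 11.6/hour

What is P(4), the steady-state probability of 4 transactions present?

ρ = λ/μ = 5.7/11.6 = 0.49138
P(n) = (1-ρ)ρⁿ
P(4) = (1-0.49138) × 0.49138^4
P(4) = 0.5086 × 0.05830
P(4) = 0.02965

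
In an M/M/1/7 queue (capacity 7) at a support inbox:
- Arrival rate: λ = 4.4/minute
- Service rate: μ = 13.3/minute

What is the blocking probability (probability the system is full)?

ρ = λ/μ = 4.4/13.3 = 0.33083
P₀ = (1-ρ)/(1-ρ^(K+1)) = (1-0.33083)/(1-0.33083^8) = 0.6692/0.9999 = 0.6693
P_K = P₀×ρ^K = 0.6693 × 0.33083^7 = 0.6693 × 0.0004337 = 0.0002903
Blocking probability = 0.02903%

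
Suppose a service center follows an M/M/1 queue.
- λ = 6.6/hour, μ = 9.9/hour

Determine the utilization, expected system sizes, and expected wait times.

Step 1: ρ = λ/μ = 6.6/9.9 = 0.6667
Step 2: L = λ/(μ-λ) = 6.6/3.30 = 2.0000
Step 3: Lq = λ²/(μ(μ-λ)) = 43.56/(9.9×3.30) = 1.3333
Step 4: W = 1/(μ-λ) = 1/3.30 = 0.30303
Step 5: Wq = λ/(μ(μ-λ)) = 6.6/(9.9×3.30) = 0.2020
Step 6: P(0) = 1-ρ = 0.3333
Verify: L = λW = 6.6×0.30303 = 2.0000 ✔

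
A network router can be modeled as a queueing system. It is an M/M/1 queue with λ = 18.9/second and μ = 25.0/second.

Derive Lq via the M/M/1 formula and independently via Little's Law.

Method 1 (direct): Lq = λ²/(μ(μ-λ)) = 357.21/(25.0 × 6.10) = 2.3424

Method 2 (Little's Law):
W = 1/(μ-λ) = 1/6.10 = 0.163934
Wq = W - 1/μ = 0.163934 - 0.0400000 = 0.123934
Lq = λWq = 18.9 × 0.123934 = 2.3424 ✔ (matches Method 1)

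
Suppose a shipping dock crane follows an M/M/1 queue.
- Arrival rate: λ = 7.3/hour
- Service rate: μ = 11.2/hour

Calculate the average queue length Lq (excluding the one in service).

ρ = λ/μ = 7.3/11.2 = 0.6518
For M/M/1: Lq = λ²/(μ(μ-λ))
Lq = 53.29/(11.2 × 3.90)
Lq = 1.2200 containers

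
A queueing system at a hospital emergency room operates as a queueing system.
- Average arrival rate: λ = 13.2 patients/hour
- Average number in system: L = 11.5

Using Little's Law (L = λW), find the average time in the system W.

Little's Law: L = λW, so W = L/λ
W = 11.5/13.2 = 0.8712 hours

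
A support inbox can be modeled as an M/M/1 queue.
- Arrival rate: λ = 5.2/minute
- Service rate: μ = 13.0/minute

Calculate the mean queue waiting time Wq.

First, compute utilization: ρ = λ/μ = 5.2/13.0 = 0.4000
For M/M/1: Wq = λ/(μ(μ-λ))
Wq = 5.2/(13.0 × (13.0-5.2))
Wq = 5.2/(13.0 × 7.80)
Wq = 0.05128 minutes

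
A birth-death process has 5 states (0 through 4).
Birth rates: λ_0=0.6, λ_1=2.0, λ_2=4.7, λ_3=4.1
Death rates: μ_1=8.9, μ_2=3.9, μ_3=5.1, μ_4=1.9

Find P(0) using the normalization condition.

Ratios P(n)/P(0) = (λ₀···λₙ₋₁)/(μ₁···μₙ):
P(1)/P(0) = (0.6)/(8.9) = 0.06742
P(2)/P(0) = (0.6×2.0)/(8.9×3.9) = 0.03457
P(3)/P(0) = (0.6×2.0×4.7)/(8.9×3.9×5.1) = 0.03186
P(4)/P(0) = (0.6×2.0×4.7×4.1)/(8.9×3.9×5.1×1.9) = 0.06875

Normalization: ∑ P(n) = 1
P(0) × (1.0000 + 0.06742 + 0.03457 + 0.03186 + 0.06875) = 1
P(0) × 1.2026 = 1
P(0) = 1/1.2026 = 0.8315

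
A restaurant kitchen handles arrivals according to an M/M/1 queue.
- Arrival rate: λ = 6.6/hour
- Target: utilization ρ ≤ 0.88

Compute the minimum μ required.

ρ = λ/μ, so μ = λ/ρ
μ ≥ 6.6/0.88 = 7.5000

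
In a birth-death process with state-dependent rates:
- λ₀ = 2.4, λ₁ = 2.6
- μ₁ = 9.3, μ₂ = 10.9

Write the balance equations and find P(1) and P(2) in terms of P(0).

Balance equations:
State 0: λ₀P₀ = μ₁P₁ → P₁ = (λ₀/μ₁)P₀ = (2.4/9.3)P₀ = 0.2581P₀
State 1: P₂ = (λ₀λ₁)/(μ₁μ₂)P₀ = (2.4×2.6)/(9.3×10.9)P₀ = 0.06156P₀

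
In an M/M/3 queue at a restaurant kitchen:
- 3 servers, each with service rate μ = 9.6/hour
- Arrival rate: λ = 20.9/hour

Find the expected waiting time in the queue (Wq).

Traffic intensity: ρ = λ/(cμ) = 20.9/(3×9.6) = 0.7257
Since ρ = 0.7257 < 1, system is stable.
Offered load a = λ/μ = cρ = 20.9/9.6 = 2.1771
P₀ = [ Σₙ₌₀^2 aⁿ/n! + a^3/(3!(1-ρ)) ]⁻¹
Σ = a^0/0! + a^1/1! + a^2/2! = 1.0000 + 2.1771 + 2.3698 = 5.5469
a^3/(3!(1-ρ)) = 10.3187/(6 × 0.274306) = 6.2696
P₀ = 1/(5.5469 + 6.2696) = 0.08463
Lq = P₀·a^3·ρ / (3!(1-ρ)²) = 0.084627 × 10.3187 × 0.72569 / (6 × 0.075244) = 1.4037
Wq = Lq/λ = 1.4037/20.9 = 0.06716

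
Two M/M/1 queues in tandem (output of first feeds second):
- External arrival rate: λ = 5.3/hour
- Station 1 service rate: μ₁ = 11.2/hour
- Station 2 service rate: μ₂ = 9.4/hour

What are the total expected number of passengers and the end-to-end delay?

By Jackson's theorem, each station behaves as independent M/M/1.
Station 1: ρ₁ = 5.3/11.2 = 0.4732, L₁ = ρ₁/(1-ρ₁) = λ/(μ₁-λ) = 5.3/5.90 = 0.8983
Station 2: ρ₂ = 5.3/9.4 = 0.5638, L₂ = ρ₂/(1-ρ₂) = λ/(μ₂-λ) = 5.3/4.10 = 1.2927
Total: L = L₁ + L₂ = 0.8983 + 1.2927 = 2.1910
W = L/λ = 2.1910/5.3 = 0.4134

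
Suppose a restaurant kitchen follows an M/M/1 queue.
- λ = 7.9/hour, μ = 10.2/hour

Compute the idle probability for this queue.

ρ = λ/μ = 7.9/10.2 = 0.7745
P(0) = 1 - ρ = 1 - 0.7745 = 0.2255
The server is idle 22.55% of the time.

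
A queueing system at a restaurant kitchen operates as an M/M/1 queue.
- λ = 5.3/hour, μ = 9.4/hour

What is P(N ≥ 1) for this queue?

ρ = λ/μ = 5.3/9.4 = 0.5638
P(N ≥ n) = ρⁿ
P(N ≥ 1) = 0.5638^1
P(N ≥ 1) = 0.5638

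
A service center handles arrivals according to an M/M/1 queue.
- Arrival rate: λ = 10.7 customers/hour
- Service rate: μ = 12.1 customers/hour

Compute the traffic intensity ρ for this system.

Server utilization: ρ = λ/μ
ρ = 10.7/12.1 = 0.8843
The server is busy 88.43% of the time.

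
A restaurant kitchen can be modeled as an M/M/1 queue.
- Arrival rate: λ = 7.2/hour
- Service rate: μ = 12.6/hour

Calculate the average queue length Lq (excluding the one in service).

ρ = λ/μ = 7.2/12.6 = 0.5714
For M/M/1: Lq = λ²/(μ(μ-λ))
Lq = 51.84/(12.6 × 5.40)
Lq = 0.7619 orders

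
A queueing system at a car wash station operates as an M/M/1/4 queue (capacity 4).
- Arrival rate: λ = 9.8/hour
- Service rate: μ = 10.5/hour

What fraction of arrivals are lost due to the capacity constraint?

ρ = λ/μ = 9.8/10.5 = 0.93333
P₀ = (1-ρ)/(1-ρ^(K+1)) = (1-0.93333)/(1-0.93333^5) = 0.06667/0.2918 = 0.2285
P_K = P₀×ρ^K = 0.2285 × 0.93333^4 = 0.2285 × 0.7588 = 0.1734
Blocking probability = 17.34%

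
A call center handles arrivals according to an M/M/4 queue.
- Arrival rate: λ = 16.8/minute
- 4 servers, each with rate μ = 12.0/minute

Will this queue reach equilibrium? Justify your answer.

Stability requires ρ = λ/(cμ) < 1
ρ = 16.8/(4 × 12.0) = 16.8/48.00 = 0.3500
Since 0.3500 < 1, the system is STABLE.
The servers are busy 35.00% of the time.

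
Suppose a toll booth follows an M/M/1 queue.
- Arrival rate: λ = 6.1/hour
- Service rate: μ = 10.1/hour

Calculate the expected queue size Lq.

ρ = λ/μ = 6.1/10.1 = 0.6040
For M/M/1: Lq = λ²/(μ(μ-λ))
Lq = 37.21/(10.1 × 4.00)
Lq = 0.9210 vehicles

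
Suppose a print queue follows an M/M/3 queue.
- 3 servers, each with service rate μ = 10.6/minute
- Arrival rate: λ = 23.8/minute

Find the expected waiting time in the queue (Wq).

Traffic intensity: ρ = λ/(cμ) = 23.8/(3×10.6) = 0.7484
Since ρ = 0.7484 < 1, system is stable.
Offered load a = λ/μ = cρ = 23.8/10.6 = 2.2453
P₀ = [ Σₙ₌₀^2 aⁿ/n! + a^3/(3!(1-ρ)) ]⁻¹
Σ = a^0/0! + a^1/1! + a^2/2! = 1.0000 + 2.2453 + 2.5206 = 5.7659
a^3/(3!(1-ρ)) = 11.3191/(6 × 0.251572) = 7.4989
P₀ = 1/(5.7659 + 7.4989) = 0.07539
Lq = P₀·a^3·ρ / (3!(1-ρ)²) = 0.07539 × 11.3191 × 0.7484 / (6 × 0.06329) = 1.6818
Wq = Lq/λ = 1.68184/23.8 = 0.07067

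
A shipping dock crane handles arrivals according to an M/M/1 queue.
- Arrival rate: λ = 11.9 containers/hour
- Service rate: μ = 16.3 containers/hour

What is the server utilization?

Server utilization: ρ = λ/μ
ρ = 11.9/16.3 = 0.7301
The server is busy 73.01% of the time.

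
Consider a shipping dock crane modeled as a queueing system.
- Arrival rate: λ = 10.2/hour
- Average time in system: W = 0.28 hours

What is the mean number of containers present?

Little's Law: L = λW
L = 10.2 × 0.28 = 2.8560 containers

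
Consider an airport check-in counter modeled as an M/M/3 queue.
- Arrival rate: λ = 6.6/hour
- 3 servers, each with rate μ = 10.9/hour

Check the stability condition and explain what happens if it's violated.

Stability requires ρ = λ/(cμ) < 1
ρ = 6.6/(3 × 10.9) = 6.6/32.70 = 0.2018
Since 0.2018 < 1, the system is STABLE.
The servers are busy 20.18% of the time.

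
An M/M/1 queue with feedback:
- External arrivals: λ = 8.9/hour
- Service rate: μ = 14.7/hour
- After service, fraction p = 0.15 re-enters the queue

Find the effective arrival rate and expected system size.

Effective arrival rate: λ_eff = λ/(1-p) = 8.9/(1-0.15) = 8.9/0.85 = 10.47059
ρ = λ_eff/μ = 10.47059/14.7 = 0.712285
L = ρ/(1-ρ) = 0.712285/(1-0.712285) = 2.4757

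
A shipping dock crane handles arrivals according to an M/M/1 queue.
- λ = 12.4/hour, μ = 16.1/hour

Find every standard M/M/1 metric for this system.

Step 1: ρ = λ/μ = 12.4/16.1 = 0.7702
Step 2: L = λ/(μ-λ) = 12.4/3.70 = 3.3514
Step 3: Lq = λ²/(μ(μ-λ)) = 153.76/(16.1×3.70) = 2.5812
Step 4: W = 1/(μ-λ) = 1/3.70 = 0.2702703
Step 5: Wq = λ/(μ(μ-λ)) = 12.4/(16.1×3.70) = 0.2082
Step 6: P(0) = 1-ρ = 0.2298
Verify: L = λW = 12.4×0.2702703 = 3.3514 ✔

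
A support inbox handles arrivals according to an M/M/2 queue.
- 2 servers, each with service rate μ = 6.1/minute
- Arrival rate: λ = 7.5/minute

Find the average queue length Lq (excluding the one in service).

Traffic intensity: ρ = λ/(cμ) = 7.5/(2×6.1) = 0.6148
Since ρ = 0.6148 < 1, system is stable.
Offered load a = λ/μ = cρ = 7.5/6.1 = 1.2295
P₀ = [ Σₙ₌₀^1 aⁿ/n! + a^2/(2!(1-ρ)) ]⁻¹
Σ = a^0/0! + a^1/1! = 1.0000 + 1.2295 = 2.2295
a^2/(2!(1-ρ)) = 1.5117/(2 × 0.38525) = 1.9620
P₀ = 1/(2.2295 + 1.9620) = 0.2386
Lq = P₀·a^2·ρ / (2!(1-ρ)²) = 0.238579 × 1.51169 × 0.614754 / (2 × 0.148414) = 0.7469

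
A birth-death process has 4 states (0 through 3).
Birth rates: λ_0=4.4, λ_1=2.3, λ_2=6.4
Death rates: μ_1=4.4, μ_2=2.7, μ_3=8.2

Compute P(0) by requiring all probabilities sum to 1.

Ratios P(n)/P(0) = (λ₀···λₙ₋₁)/(μ₁···μₙ):
P(1)/P(0) = (4.4)/(4.4) = 1.0000
P(2)/P(0) = (4.4×2.3)/(4.4×2.7) = 0.85185
P(3)/P(0) = (4.4×2.3×6.4)/(4.4×2.7×8.2) = 0.66486

Normalization: ∑ P(n) = 1
P(0) × (1.0000 + 1.0000 + 0.85185 + 0.66486) = 1
P(0) × 3.5167 = 1
P(0) = 1/3.5167 = 0.2844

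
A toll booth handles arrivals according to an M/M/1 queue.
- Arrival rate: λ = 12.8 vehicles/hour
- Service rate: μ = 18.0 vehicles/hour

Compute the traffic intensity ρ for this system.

Server utilization: ρ = λ/μ
ρ = 12.8/18.0 = 0.7111
The server is busy 71.11% of the time.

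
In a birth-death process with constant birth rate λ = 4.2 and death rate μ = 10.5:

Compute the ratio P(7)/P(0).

For constant rates: P(n)/P(0) = (λ/μ)^n
P(7)/P(0) = (4.2/10.5)^7 = 0.4000^7 = 0.001638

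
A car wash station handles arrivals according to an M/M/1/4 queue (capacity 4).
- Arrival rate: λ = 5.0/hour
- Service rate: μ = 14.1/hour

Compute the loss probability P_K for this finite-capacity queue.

ρ = λ/μ = 5.0/14.1 = 0.35461
P₀ = (1-ρ)/(1-ρ^(K+1)) = (1-0.35461)/(1-0.35461^5) = 0.6454/0.9944 = 0.6490
P_K = P₀×ρ^K = 0.6490 × 0.35461^4 = 0.6490 × 0.01581 = 0.01026
Blocking probability = 1.03%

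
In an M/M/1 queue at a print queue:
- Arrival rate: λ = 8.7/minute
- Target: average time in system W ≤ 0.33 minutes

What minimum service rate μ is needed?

For M/M/1: W = 1/(μ-λ)
Need W ≤ 0.33, so 1/(μ-λ) ≤ 0.33
μ - λ ≥ 1/0.33 = 3.0303
μ ≥ 8.7 + 3.0303 = 11.7303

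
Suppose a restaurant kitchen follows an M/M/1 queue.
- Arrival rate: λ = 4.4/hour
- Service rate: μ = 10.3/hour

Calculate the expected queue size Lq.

ρ = λ/μ = 4.4/10.3 = 0.4272
For M/M/1: Lq = λ²/(μ(μ-λ))
Lq = 19.36/(10.3 × 5.90)
Lq = 0.3186 orders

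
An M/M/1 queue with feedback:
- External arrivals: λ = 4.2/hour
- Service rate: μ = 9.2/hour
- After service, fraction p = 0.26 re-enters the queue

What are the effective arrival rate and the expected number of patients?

Effective arrival rate: λ_eff = λ/(1-p) = 4.2/(1-0.26) = 4.2/0.74 = 5.6757
ρ = λ_eff/μ = 5.6757/9.2 = 0.61692
L = ρ/(1-ρ) = 0.61692/(1-0.61692) = 1.6104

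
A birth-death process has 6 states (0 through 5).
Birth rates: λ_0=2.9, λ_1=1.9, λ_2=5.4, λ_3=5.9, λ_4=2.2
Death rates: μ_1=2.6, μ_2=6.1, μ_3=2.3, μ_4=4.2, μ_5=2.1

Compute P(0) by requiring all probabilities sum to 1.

Ratios P(n)/P(0) = (λ₀···λₙ₋₁)/(μ₁···μₙ):
P(1)/P(0) = (2.9)/(2.6) = 1.1154
P(2)/P(0) = (2.9×1.9)/(2.6×6.1) = 0.3474
P(3)/P(0) = (2.9×1.9×5.4)/(2.6×6.1×2.3) = 0.8157
P(4)/P(0) = (2.9×1.9×5.4×5.9)/(2.6×6.1×2.3×4.2) = 1.1458
P(5)/P(0) = (2.9×1.9×5.4×5.9×2.2)/(2.6×6.1×2.3×4.2×2.1) = 1.2004

Normalization: ∑ P(n) = 1
P(0) × (1.0000 + 1.1154 + 0.3474 + 0.8157 + 1.1458 + 1.2004) = 1
P(0) × 5.6247 = 1
P(0) = 1/5.6247 = 0.1778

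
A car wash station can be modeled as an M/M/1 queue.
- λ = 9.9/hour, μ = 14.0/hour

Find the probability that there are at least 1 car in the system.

ρ = λ/μ = 9.9/14.0 = 0.7071
P(N ≥ n) = ρⁿ
P(N ≥ 1) = 0.7071^1
P(N ≥ 1) = 0.7071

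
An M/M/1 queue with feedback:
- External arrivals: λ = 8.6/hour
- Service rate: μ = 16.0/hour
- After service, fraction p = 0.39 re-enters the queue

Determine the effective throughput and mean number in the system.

Effective arrival rate: λ_eff = λ/(1-p) = 8.6/(1-0.39) = 8.6/0.61 = 14.098361
ρ = λ_eff/μ = 14.098361/16.0 = 0.881148
L = ρ/(1-ρ) = 0.881148/(1-0.881148) = 7.4138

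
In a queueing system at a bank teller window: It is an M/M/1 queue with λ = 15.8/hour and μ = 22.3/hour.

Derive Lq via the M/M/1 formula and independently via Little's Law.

Method 1 (direct): Lq = λ²/(μ(μ-λ)) = 249.64/(22.3 × 6.50) = 1.7222

Method 2 (Little's Law):
W = 1/(μ-λ) = 1/6.50 = 0.1538
Wq = W - 1/μ = 0.1538 - 0.04484 = 0.1090
Lq = λWq = 15.8 × 0.1090 = 1.7222 ✔ (matches Method 1)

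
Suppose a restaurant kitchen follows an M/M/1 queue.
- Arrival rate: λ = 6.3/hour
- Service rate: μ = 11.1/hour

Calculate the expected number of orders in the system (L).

ρ = λ/μ = 6.3/11.1 = 0.5676
For M/M/1: L = λ/(μ-λ)
L = 6.3/(11.1-6.3) = 6.3/4.80
L = 1.3125 orders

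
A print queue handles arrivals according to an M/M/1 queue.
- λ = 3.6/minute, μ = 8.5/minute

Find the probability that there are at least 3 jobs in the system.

ρ = λ/μ = 3.6/8.5 = 0.42353
P(N ≥ n) = ρⁿ
P(N ≥ 3) = 0.42353^3
P(N ≥ 3) = 0.07597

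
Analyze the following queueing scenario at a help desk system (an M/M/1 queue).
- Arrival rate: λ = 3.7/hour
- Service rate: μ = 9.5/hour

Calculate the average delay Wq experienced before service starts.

First, compute utilization: ρ = λ/μ = 3.7/9.5 = 0.3895
For M/M/1: Wq = λ/(μ(μ-λ))
Wq = 3.7/(9.5 × (9.5-3.7))
Wq = 3.7/(9.5 × 5.80)
Wq = 0.06715 hours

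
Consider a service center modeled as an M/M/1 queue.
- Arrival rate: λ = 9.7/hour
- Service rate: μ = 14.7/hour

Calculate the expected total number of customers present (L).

ρ = λ/μ = 9.7/14.7 = 0.6599
For M/M/1: L = λ/(μ-λ)
L = 9.7/(14.7-9.7) = 9.7/5.00
L = 1.9400 customers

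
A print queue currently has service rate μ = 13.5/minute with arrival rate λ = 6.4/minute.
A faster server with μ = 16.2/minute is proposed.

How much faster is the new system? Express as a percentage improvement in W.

System 1: ρ₁ = 6.4/13.5 = 0.4741, W₁ = 1/(13.5-6.4) = 0.14085
System 2: ρ₂ = 6.4/16.2 = 0.3951, W₂ = 1/(16.2-6.4) = 0.10204
Improvement: (W₁-W₂)/W₁ = (0.14085-0.10204)/0.14085 = 27.55%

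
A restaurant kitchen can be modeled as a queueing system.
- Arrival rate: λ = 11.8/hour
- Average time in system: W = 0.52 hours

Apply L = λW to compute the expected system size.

Little's Law: L = λW
L = 11.8 × 0.52 = 6.1360 orders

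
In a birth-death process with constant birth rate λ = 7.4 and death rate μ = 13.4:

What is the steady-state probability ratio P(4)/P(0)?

For constant rates: P(n)/P(0) = (λ/μ)^n
P(4)/P(0) = (7.4/13.4)^4 = 0.55224^4 = 0.09301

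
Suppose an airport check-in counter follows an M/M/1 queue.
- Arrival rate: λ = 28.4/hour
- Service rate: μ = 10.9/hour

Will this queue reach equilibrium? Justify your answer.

Stability requires ρ = λ/(cμ) < 1
ρ = 28.4/(1 × 10.9) = 28.4/10.90 = 2.6055
Since 2.6055 ≥ 1, the system is UNSTABLE.
Queue grows without bound. Need μ > λ = 28.4.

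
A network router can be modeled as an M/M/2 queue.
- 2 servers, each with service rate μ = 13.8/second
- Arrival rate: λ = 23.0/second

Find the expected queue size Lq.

Traffic intensity: ρ = λ/(cμ) = 23.0/(2×13.8) = 0.8333
Since ρ = 0.8333 < 1, system is stable.
Offered load a = λ/μ = cρ = 23.0/13.8 = 1.6667
P₀ = [ Σₙ₌₀^1 aⁿ/n! + a^2/(2!(1-ρ)) ]⁻¹
Σ = a^0/0! + a^1/1! = 1.0000 + 1.6667 = 2.6667
a^2/(2!(1-ρ)) = 2.77778/(2 × 0.166667) = 8.3333
P₀ = 1/(2.6667 + 8.3333) = 0.09091
Lq = P₀·a^2·ρ / (2!(1-ρ)²) = 0.090909 × 2.7778 × 0.83333 / (2 × 0.027778) = 3.7879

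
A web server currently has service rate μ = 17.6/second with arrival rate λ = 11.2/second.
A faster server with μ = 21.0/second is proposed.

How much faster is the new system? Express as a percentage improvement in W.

System 1: ρ₁ = 11.2/17.6 = 0.6364, W₁ = 1/(17.6-11.2) = 0.15625
System 2: ρ₂ = 11.2/21.0 = 0.5333, W₂ = 1/(21.0-11.2) = 0.10204
Improvement: (W₁-W₂)/W₁ = (0.15625-0.10204)/0.15625 = 34.69%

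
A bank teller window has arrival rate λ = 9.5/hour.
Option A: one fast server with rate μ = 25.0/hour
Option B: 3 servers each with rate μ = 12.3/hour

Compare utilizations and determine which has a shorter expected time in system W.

Option A: single server μ = 25.0 (M/M/1)
  ρ_A = 9.5/25.0 = 0.3800
  W_A = 1/(μ-λ) = 1/(25.0-9.5) = 1/15.50 = 0.06452

Option B: 3 servers μ = 12.3 (M/M/3)
  ρ_B = λ/(cμ) = 9.5/(3×12.3) = 0.2575
  Offered load a = λ/μ = cρ = 9.5/12.3 = 0.7724
  P₀ = [ Σₙ₌₀^2 aⁿ/n! + a^3/(3!(1-ρ)) ]⁻¹
  Σ = a^0/0! + a^1/1! + a^2/2! = 1.0000 + 0.77236 + 0.29827 = 2.0706
  a^3/(3!(1-ρ)) = 0.4607/(6 × 0.7425) = 0.1034
  P₀ = 1/(2.0706 + 0.1034) = 0.4600
  Lq = P₀·a^3·ρ / (3!(1-ρ)²) = 0.4600 × 0.4607 × 0.2575 / (6 × 0.5514) = 0.01649
  Wq_B = Lq/λ = 0.01649/9.5 = 0.001736
  W_B = Wq_B + 1/μ = 0.001736 + 0.08130 = 0.08304

Since W_A = 0.06452 < W_B = 0.08304, Option A (single fast server) has the shorter time in system.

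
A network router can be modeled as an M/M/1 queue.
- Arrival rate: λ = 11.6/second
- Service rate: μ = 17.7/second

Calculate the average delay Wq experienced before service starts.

First, compute utilization: ρ = λ/μ = 11.6/17.7 = 0.6554
For M/M/1: Wq = λ/(μ(μ-λ))
Wq = 11.6/(17.7 × (17.7-11.6))
Wq = 11.6/(17.7 × 6.10)
Wq = 0.1074 seconds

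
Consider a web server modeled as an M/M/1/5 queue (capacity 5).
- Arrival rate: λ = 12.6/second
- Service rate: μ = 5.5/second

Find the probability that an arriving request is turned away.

ρ = λ/μ = 12.6/5.5 = 2.2909
P₀ = (1-ρ)/(1-ρ^(K+1)) = (1-2.2909)/(1-2.2909^6) = -1.2909/-143.5562 = 0.008992
P_K = P₀×ρ^K = 0.008992 × 2.2909^5 = 0.008992 × 63.1002 = 0.5674
Blocking probability = 56.74%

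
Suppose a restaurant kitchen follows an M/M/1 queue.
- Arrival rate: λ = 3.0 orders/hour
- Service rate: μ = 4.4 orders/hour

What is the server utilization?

Server utilization: ρ = λ/μ
ρ = 3.0/4.4 = 0.6818
The server is busy 68.18% of the time.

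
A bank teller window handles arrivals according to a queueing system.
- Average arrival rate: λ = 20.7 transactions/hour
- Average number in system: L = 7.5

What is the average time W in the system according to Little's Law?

Little's Law: L = λW, so W = L/λ
W = 7.5/20.7 = 0.3623 hours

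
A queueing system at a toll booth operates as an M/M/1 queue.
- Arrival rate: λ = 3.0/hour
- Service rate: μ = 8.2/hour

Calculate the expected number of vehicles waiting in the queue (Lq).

ρ = λ/μ = 3.0/8.2 = 0.3659
For M/M/1: Lq = λ²/(μ(μ-λ))
Lq = 9.00/(8.2 × 5.20)
Lq = 0.2111 vehicles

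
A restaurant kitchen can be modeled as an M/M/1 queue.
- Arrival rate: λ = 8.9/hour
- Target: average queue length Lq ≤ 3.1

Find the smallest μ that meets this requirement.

For M/M/1: Lq = λ²/(μ(μ-λ))
Need Lq ≤ 3.1, i.e. μ(μ-λ) ≥ λ²/3.1
μ² - 8.9μ - 79.21/3.1 ≥ 0  →  μ² - 8.9μ - 25.551613 ≥ 0
Quadratic formula (positive root): μ = [λ + √(λ² + 4×25.551613)]/2
Discriminant: 79.21 + 4×25.551613 = 181.4165, √181.4165 = 13.4691
μ ≥ (8.9 + 13.4691)/2 = 11.1845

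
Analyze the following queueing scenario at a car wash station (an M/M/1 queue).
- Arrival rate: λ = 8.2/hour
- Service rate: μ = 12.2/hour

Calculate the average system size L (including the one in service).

ρ = λ/μ = 8.2/12.2 = 0.6721
For M/M/1: L = λ/(μ-λ)
L = 8.2/(12.2-8.2) = 8.2/4.00
L = 2.0500 cars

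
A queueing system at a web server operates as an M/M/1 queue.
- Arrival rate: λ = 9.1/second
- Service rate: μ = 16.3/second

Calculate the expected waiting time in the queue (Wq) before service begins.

First, compute utilization: ρ = λ/μ = 9.1/16.3 = 0.5583
For M/M/1: Wq = λ/(μ(μ-λ))
Wq = 9.1/(16.3 × (16.3-9.1))
Wq = 9.1/(16.3 × 7.20)
Wq = 0.07754 seconds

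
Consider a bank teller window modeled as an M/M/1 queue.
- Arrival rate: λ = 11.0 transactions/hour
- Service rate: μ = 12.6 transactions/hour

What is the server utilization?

Server utilization: ρ = λ/μ
ρ = 11.0/12.6 = 0.8730
The server is busy 87.30% of the time.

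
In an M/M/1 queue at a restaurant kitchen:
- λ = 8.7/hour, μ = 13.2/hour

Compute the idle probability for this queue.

ρ = λ/μ = 8.7/13.2 = 0.6591
P(0) = 1 - ρ = 1 - 0.6591 = 0.3409
The server is idle 34.09% of the time.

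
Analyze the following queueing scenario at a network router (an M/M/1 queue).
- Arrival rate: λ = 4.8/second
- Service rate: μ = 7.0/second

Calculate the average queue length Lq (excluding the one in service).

ρ = λ/μ = 4.8/7.0 = 0.6857
For M/M/1: Lq = λ²/(μ(μ-λ))
Lq = 23.04/(7.0 × 2.20)
Lq = 1.4961 packets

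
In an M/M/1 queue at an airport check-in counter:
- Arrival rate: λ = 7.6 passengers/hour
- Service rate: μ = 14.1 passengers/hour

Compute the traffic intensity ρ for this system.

Server utilization: ρ = λ/μ
ρ = 7.6/14.1 = 0.5390
The server is busy 53.90% of the time.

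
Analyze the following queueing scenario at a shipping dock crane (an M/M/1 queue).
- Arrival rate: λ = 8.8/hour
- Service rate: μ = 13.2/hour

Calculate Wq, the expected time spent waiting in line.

First, compute utilization: ρ = λ/μ = 8.8/13.2 = 0.6667
For M/M/1: Wq = λ/(μ(μ-λ))
Wq = 8.8/(13.2 × (13.2-8.8))
Wq = 8.8/(13.2 × 4.40)
Wq = 0.1515 hours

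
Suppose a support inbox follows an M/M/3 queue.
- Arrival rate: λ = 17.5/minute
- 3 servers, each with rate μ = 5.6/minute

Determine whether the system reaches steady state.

Stability requires ρ = λ/(cμ) < 1
ρ = 17.5/(3 × 5.6) = 17.5/16.80 = 1.0417
Since 1.0417 ≥ 1, the system is UNSTABLE.
Need c > λ/μ = 17.5/5.6 = 3.12.
Minimum servers needed: c = 4.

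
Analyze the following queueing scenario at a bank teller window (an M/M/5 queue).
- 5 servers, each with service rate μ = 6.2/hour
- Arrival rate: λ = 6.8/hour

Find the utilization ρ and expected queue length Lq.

Traffic intensity: ρ = λ/(cμ) = 6.8/(5×6.2) = 0.2194
Since ρ = 0.2194 < 1, system is stable.
Offered load a = λ/μ = cρ = 6.8/6.2 = 1.0968
P₀ = [ Σₙ₌₀^4 aⁿ/n! + a^5/(5!(1-ρ)) ]⁻¹
Σ = a^0/0! + a^1/1! + a^2/2! + a^3/3! + a^4/4! = 1.0000 + 1.0968 + 0.60146 + 0.21989 + 0.060292 = 2.9784
a^5/(5!(1-ρ)) = 1.5870/(120 × 0.7806) = 0.01694
P₀ = 1/(2.9784 + 0.01694) = 0.3339
Lq = P₀·a^5·ρ / (5!(1-ρ)²) = 0.33385 × 1.5870 × 0.21935 / (120 × 0.60941) = 0.001589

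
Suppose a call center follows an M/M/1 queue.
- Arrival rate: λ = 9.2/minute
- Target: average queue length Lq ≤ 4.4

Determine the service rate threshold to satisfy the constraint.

For M/M/1: Lq = λ²/(μ(μ-λ))
Need Lq ≤ 4.4, i.e. μ(μ-λ) ≥ λ²/4.4
μ² - 9.2μ - 84.64/4.4 ≥ 0  →  μ² - 9.2μ - 19.236364 ≥ 0
Quadratic formula (positive root): μ = [λ + √(λ² + 4×19.236364)]/2
Discriminant: 84.64 + 4×19.236364 = 161.5855, √161.5855 = 12.7116
μ ≥ (9.2 + 12.7116)/2 = 10.9558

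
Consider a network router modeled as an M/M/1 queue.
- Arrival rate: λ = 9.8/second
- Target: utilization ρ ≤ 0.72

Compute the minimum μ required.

ρ = λ/μ, so μ = λ/ρ
μ ≥ 9.8/0.72 = 13.6111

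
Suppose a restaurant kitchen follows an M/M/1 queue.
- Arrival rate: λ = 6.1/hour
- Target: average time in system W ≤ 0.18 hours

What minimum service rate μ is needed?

For M/M/1: W = 1/(μ-λ)
Need W ≤ 0.18, so 1/(μ-λ) ≤ 0.18
μ - λ ≥ 1/0.18 = 5.5556
μ ≥ 6.1 + 5.5556 = 11.6556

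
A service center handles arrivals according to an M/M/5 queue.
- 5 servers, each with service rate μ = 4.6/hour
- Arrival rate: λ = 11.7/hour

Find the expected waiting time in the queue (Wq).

Traffic intensity: ρ = λ/(cμ) = 11.7/(5×4.6) = 0.5087
Since ρ = 0.5087 < 1, system is stable.
Offered load a = λ/μ = cρ = 11.7/4.6 = 2.5435
P₀ = [ Σₙ₌₀^4 aⁿ/n! + a^5/(5!(1-ρ)) ]⁻¹
Σ = a^0/0! + a^1/1! + a^2/2! + a^3/3! + a^4/4! = 1.0000 + 2.5435 + 3.2346 + 2.7424 + 1.7438 = 11.2643
a^5/(5!(1-ρ)) = 106.4486/(120 × 0.491304) = 1.8055
P₀ = 1/(11.2643 + 1.8055) = 0.07651
Lq = P₀·a^5·ρ / (5!(1-ρ)²) = 0.07651 × 106.4486 × 0.5087 / (120 × 0.2414) = 0.1430
Wq = Lq/λ = 0.14304/11.7 = 0.01223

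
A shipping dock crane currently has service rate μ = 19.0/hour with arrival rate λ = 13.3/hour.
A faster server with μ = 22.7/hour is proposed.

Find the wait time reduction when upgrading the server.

System 1: ρ₁ = 13.3/19.0 = 0.7000, W₁ = 1/(19.0-13.3) = 0.17544
System 2: ρ₂ = 13.3/22.7 = 0.5859, W₂ = 1/(22.7-13.3) = 0.10638
Improvement: (W₁-W₂)/W₁ = (0.17544-0.10638)/0.17544 = 39.36%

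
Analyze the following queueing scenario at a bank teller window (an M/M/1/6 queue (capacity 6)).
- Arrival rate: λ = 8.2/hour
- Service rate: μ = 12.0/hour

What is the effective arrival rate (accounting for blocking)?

ρ = λ/μ = 8.2/12.0 = 0.68333
P₀ = (1-ρ)/(1-ρ^(K+1)) = (1-0.68333)/(1-0.68333^7) = 0.31667/0.93043 = 0.3403
P_K = P₀×ρ^K = 0.34035 × 0.68333^6 = 0.34035 × 0.10181 = 0.03465
λ_eff = λ(1-P_K) = 8.2 × (1 - 0.03465) = 8.2 × 0.96535 = 7.9159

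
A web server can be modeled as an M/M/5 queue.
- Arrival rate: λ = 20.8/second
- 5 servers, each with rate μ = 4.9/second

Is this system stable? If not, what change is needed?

Stability requires ρ = λ/(cμ) < 1
ρ = 20.8/(5 × 4.9) = 20.8/24.50 = 0.8490
Since 0.8490 < 1, the system is STABLE.
The servers are busy 84.90% of the time.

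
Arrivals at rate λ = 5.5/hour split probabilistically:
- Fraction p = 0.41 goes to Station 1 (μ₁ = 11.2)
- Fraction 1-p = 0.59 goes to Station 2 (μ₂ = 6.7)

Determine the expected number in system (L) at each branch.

Effective rates: λ₁ = 5.5×0.41 = 2.255, λ₂ = 5.5×0.59 = 3.245
Station 1: ρ₁ = 2.255/11.2 = 0.20134, L₁ = ρ₁/(1-ρ₁) = 0.20134/(1-0.20134) = 0.2521
Station 2: ρ₂ = 3.245/6.7 = 0.48433, L₂ = ρ₂/(1-ρ₂) = 0.48433/(1-0.48433) = 0.9392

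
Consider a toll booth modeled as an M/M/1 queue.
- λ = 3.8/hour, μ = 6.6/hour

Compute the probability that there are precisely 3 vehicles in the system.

ρ = λ/μ = 3.8/6.6 = 0.57576
P(n) = (1-ρ)ρⁿ
P(3) = (1-0.57576) × 0.57576^3
P(3) = 0.42424 × 0.19086
P(3) = 0.08097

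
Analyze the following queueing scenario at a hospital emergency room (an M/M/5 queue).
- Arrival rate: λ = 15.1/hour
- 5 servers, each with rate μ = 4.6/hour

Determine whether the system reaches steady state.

Stability requires ρ = λ/(cμ) < 1
ρ = 15.1/(5 × 4.6) = 15.1/23.00 = 0.6565
Since 0.6565 < 1, the system is STABLE.
The servers are busy 65.65% of the time.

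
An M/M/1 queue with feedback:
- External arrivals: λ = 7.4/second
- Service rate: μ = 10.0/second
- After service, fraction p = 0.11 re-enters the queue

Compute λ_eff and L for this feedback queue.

Effective arrival rate: λ_eff = λ/(1-p) = 7.4/(1-0.11) = 7.4/0.89 = 8.3146
ρ = λ_eff/μ = 8.3146/10.0 = 0.83146
L = ρ/(1-ρ) = 0.83146/(1-0.83146) = 4.9333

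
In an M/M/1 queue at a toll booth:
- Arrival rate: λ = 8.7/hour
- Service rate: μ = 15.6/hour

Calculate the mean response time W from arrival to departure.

First, compute utilization: ρ = λ/μ = 8.7/15.6 = 0.5577
For M/M/1: W = 1/(μ-λ)
W = 1/(15.6-8.7) = 1/6.90
W = 0.1449 hours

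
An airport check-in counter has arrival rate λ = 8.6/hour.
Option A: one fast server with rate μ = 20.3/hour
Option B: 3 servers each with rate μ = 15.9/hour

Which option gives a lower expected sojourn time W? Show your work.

Option A: single server μ = 20.3 (M/M/1)
  ρ_A = 8.6/20.3 = 0.4236
  W_A = 1/(μ-λ) = 1/(20.3-8.6) = 1/11.70 = 0.08547

Option B: 3 servers μ = 15.9 (M/M/3)
  ρ_B = λ/(cμ) = 8.6/(3×15.9) = 0.1803
  Offered load a = λ/μ = cρ = 8.6/15.9 = 0.5409
  P₀ = [ Σₙ₌₀^2 aⁿ/n! + a^3/(3!(1-ρ)) ]⁻¹
  Σ = a^0/0! + a^1/1! + a^2/2! = 1.0000 + 0.5409 + 0.1463 = 1.6872
  a^3/(3!(1-ρ)) = 0.1582/(6 × 0.8197) = 0.03217
  P₀ = 1/(1.6872 + 0.03217) = 0.5816
  Lq = P₀·a^3·ρ / (3!(1-ρ)²) = 0.58162 × 0.15824 × 0.18029 / (6 × 0.67192) = 0.004116
  Wq_B = Lq/λ = 0.004116/8.6 = 0.0004786
  W_B = Wq_B + 1/μ = 0.0004786 + 0.06289 = 0.06337

Since W_B = 0.06337 < W_A = 0.08547, Option B (multiple servers) has the shorter time in system.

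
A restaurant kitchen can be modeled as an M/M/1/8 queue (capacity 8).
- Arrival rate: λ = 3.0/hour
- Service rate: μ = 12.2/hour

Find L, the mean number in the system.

ρ = λ/μ = 3.0/12.2 = 0.2459
P₀ = (1-ρ)/(1-ρ^(K+1)) = (1-0.2459)/(1-0.2459^9) = 0.7541/1.0000 = 0.7541
P_K = P₀×ρ^K = 0.7541 × 0.2459^8 = 0.7541 × 0.00001337 = 0.00001008
L = ρ[1 - (K+1)ρ^K + Kρ^(K+1)] / [(1-ρ)(1-ρ^(K+1))]
L = 0.2459 × (1 - 9×0.00001337 + 8×0.000003287) / ((1 - 0.2459) × (1 - 0.000003287)) = 0.3261 orders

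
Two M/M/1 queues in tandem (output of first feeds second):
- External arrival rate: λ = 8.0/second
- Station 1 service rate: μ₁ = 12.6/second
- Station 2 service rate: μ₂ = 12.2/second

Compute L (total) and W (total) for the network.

By Jackson's theorem, each station behaves as independent M/M/1.
Station 1: ρ₁ = 8.0/12.6 = 0.6349, L₁ = ρ₁/(1-ρ₁) = λ/(μ₁-λ) = 8.0/4.60 = 1.7391
Station 2: ρ₂ = 8.0/12.2 = 0.6557, L₂ = ρ₂/(1-ρ₂) = λ/(μ₂-λ) = 8.0/4.20 = 1.9048
Total: L = L₁ + L₂ = 1.7391 + 1.9048 = 3.6439
W = L/λ = 3.6439/8.0 = 0.4555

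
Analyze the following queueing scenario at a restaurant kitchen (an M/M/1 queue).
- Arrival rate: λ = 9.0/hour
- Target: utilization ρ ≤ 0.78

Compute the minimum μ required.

ρ = λ/μ, so μ = λ/ρ
μ ≥ 9.0/0.78 = 11.5385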